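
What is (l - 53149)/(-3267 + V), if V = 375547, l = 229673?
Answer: 44131/93070 ≈ 0.47417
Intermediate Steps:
(l - 53149)/(-3267 + V) = (229673 - 53149)/(-3267 + 375547) = 176524/372280 = 176524*(1/372280) = 44131/93070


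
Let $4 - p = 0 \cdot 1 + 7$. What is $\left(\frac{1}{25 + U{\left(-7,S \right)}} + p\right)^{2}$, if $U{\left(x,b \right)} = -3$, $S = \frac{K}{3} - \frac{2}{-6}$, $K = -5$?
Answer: $\frac{4225}{484} \approx 8.7293$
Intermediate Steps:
$S = - \frac{4}{3}$ ($S = - \frac{5}{3} - \frac{2}{-6} = \left(-5\right) \frac{1}{3} - - \frac{1}{3} = - \frac{5}{3} + \frac{1}{3} = - \frac{4}{3} \approx -1.3333$)
$p = -3$ ($p = 4 - \left(0 \cdot 1 + 7\right) = 4 - \left(0 + 7\right) = 4 - 7 = -3$)
$\left(\frac{1}{25 + U{\left(-7,S \right)}} + p\right)^{2} = \left(\frac{1}{25 - 3} - 3\right)^{2} = \left(\frac{1}{22} - 3\right)^{2} = \left(- \frac{65}{22}\right)^{2} = \frac{4225}{484}$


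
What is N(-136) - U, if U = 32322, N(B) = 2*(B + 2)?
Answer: -32590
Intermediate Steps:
N(B) = 4 + 2*B (N(B) = 2*(2 + B) = 4 + 2*B)
N(-136) - U = (4 + 2*(-136)) - 1*32322 = (4 - 272) - 32322 = -268 - 32322 = -32590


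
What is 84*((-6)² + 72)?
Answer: 9072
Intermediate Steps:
84*((-6)² + 72) = 84*(36 + 72) = 84*108 = 9072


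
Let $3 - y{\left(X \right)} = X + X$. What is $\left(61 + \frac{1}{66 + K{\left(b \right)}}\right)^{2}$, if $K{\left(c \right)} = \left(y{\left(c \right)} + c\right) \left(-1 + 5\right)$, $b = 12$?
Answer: $\frac{3352561}{900} \approx 3725.1$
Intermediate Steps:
$y{\left(X \right)} = 3 - 2 X$ ($y{\left(X \right)} = 3 - \left(X + X\right) = 3 - 2 X$)
$K{\left(c \right)} = 12 - 4 c$ ($K{\left(c \right)} = \left(\left(3 - 2 c\right) + c\right) \left(-1 + 5\right) = \left(3 - c\right) 4 = 12 - 4 c$)
$\left(61 + \frac{1}{66 + K{\left(b \right)}}\right)^{2} = \left(61 + \frac{1}{66 + \left(12 - 48\right)}\right)^{2} = \left(61 + \frac{1}{66 - 36}\right)^{2} = \left(61 + \frac{1}{30}\right)^{2} = \left(\frac{1831}{30}\right)^{2} = \frac{3352561}{900}$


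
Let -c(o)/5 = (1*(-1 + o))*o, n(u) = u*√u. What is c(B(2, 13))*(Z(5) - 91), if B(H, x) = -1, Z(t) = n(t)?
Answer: 910 - 50*√5 ≈ 798.20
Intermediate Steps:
n(u) = u^(3/2)
Z(t) = t^(3/2)
c(o) = -5*o*(-1 + o) (c(o) = -5*1*(-1 + o)*o = -5*(-1 + o)*o = -5*o*(-1 + o))
c(B(2, 13))*(Z(5) - 91) = (5*(-1)*(1 - 1*(-1)))*(5^(3/2) - 91) = (5*(-1)*(1 + 1))*(5*√5 - 91) = (5*(-1)*2)*(-91 + 5*√5) = -10*(-91 + 5*√5) = 910 - 50*√5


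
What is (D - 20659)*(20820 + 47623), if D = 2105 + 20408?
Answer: 126893322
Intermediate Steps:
D = 22513
(D - 20659)*(20820 + 47623) = (22513 - 20659)*(20820 + 47623) = 1854*68443 = 126893322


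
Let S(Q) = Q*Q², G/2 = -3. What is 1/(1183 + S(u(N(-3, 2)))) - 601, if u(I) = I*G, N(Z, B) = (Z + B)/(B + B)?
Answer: -5704083/9491 ≈ -601.00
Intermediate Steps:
G = -6 (G = 2*(-3) = -6)
N(Z, B) = (B + Z)/(2*B) (N(Z, B) = (B + Z)/((2*B)) = (B + Z)*(1/(2*B)) = (B + Z)/(2*B))
u(I) = -6*I (u(I) = I*(-6) = -6*I)
S(Q) = Q³
1/(1183 + S(u(N(-3, 2)))) - 601 = 1/(1183 + (-3*(2 - 3)/2)³) - 601 = 1/(1183 + (-3*(-1)/2)³) - 601 = 1/(1183 + (-6*(-¼))³) - 601 = 1/(1183 + (3/2)³) - 601 = 1/(1183 + 27/8) - 601 = 1/(9491/8) - 601 = 8/9491 - 601 = -5704083/9491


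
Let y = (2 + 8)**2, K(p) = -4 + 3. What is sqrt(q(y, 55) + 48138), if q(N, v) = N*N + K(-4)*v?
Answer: sqrt(58083) ≈ 241.00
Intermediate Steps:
K(p) = -1
y = 100 (y = 10**2 = 100)
q(N, v) = N**2 - v (q(N, v) = N*N - v = N**2 - v)
sqrt(q(y, 55) + 48138) = sqrt((100**2 - 1*55) + 48138) = sqrt((10000 - 55) + 48138) = sqrt(9945 + 48138) = sqrt(58083)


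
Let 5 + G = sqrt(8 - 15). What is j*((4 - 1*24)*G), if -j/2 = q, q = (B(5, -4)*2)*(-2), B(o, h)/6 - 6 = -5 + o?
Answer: 28800 - 5760*I*sqrt(7) ≈ 28800.0 - 15240.0*I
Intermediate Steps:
B(o, h) = 6 + 6*o (B(o, h) = 36 + 6*(-5 + o) = 36 + (-30 + 6*o) = 6 + 6*o)
q = -144 (q = ((6 + 6*5)*2)*(-2) = ((6 + 30)*2)*(-2) = (36*2)*(-2) = 72*(-2) = -144)
j = 288 (j = -2*(-144) = 288)
G = -5 + I*sqrt(7) (G = -5 + sqrt(8 - 15) = -5 + sqrt(-7) = -5 + I*sqrt(7) ≈ -5.0 + 2.6458*I)
j*((4 - 1*24)*G) = 288*((4 - 1*24)*(-5 + I*sqrt(7))) = 288*((4 - 24)*(-5 + I*sqrt(7))) = 288*(-20*(-5 + I*sqrt(7))) = 288*(100 - 20*I*sqrt(7)) = 28800 - 5760*I*sqrt(7)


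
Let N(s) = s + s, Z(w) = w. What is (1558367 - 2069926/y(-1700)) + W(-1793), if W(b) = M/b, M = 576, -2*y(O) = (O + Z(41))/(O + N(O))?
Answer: 14163848635815/991529 ≈ 1.4285e+7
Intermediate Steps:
N(s) = 2*s
y(O) = -(41 + O)/(6*O) (y(O) = -(O + 41)/(2*(O + 2*O)) = -(41 + O)/(2*(3*O)) = -(41 + O)*1/(3*O)/2 = -(41 + O)/(6*O))
W(b) = 576/b
(1558367 - 2069926/y(-1700)) + W(-1793) = (1558367 - 2069926*(-10200/(-41 - 1*(-1700)))) + 576/(-1793) = (1558367 - 2069926*(-10200/(-41 + 1700))) + 576*(-1/1793) = (1558367 - 2069926/((⅙)*(-1/1700)*1659)) - 576/1793 = (1558367 - 2069926/(-553/3400)) - 576/1793 = (1558367 - 2069926*(-3400/553)) - 576/1793 = (1558367 + 7037748400/553) - 576/1793 = 7899525351/553 - 576/1793 = 14163848635815/991529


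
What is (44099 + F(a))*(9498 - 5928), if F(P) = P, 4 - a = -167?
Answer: 158043900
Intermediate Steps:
a = 171 (a = 4 - 1*(-167) = 4 + 167 = 171)
(44099 + F(a))*(9498 - 5928) = (44099 + 171)*(9498 - 5928) = 44270*3570 = 158043900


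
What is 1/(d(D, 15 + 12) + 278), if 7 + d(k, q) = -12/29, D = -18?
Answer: 29/7847 ≈ 0.0036957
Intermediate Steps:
d(k, q) = -215/29 (d(k, q) = -7 - 12/29 = -215/29)
1/(d(D, 15 + 12) + 278) = 1/(-215/29 + 278) = 1/(7847/29) = 29/7847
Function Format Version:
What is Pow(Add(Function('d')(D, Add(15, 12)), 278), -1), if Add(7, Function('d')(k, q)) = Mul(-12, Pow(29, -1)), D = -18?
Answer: Rational(29, 7847) ≈ 0.0036957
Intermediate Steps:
Function('d')(k, q) = Rational(-215, 29) (Function('d')(k, q) = Add(-7, Mul(-12, Pow(29, -1))) = Add(-7, Mul(-12, Rational(1, 29))) = Add(-7, Rational(-12, 29)) = Rational(-215, 29))
Pow(Add(Function('d')(D, Add(15, 12)), 278), -1) = Pow(Add(Rational(-215, 29), 278), -1) = Pow(Rational(7847, 29), -1) = Rational(29, 7847)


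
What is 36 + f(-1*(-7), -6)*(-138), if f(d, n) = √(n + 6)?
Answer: 36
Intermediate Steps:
f(d, n) = √(6 + n)
36 + f(-1*(-7), -6)*(-138) = 36 + √(6 - 6)*(-138) = 36 + √0*(-138) = 36 + 0*(-138) = 36 + 0 = 36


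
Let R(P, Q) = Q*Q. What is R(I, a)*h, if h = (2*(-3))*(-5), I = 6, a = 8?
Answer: 1920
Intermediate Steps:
R(P, Q) = Q²
h = 30 (h = -6*(-5) = 30)
R(I, a)*h = 8²*30 = 64*30 = 1920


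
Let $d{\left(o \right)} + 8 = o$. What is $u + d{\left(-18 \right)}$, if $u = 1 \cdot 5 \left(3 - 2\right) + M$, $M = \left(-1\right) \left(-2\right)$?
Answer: $-19$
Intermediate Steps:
$d{\left(o \right)} = -8 + o$
$M = 2$
$u = 7$ ($u = 1 \cdot 5 \left(3 - 2\right) + 2 = 1 \cdot 5 \cdot 1 + 2 = 1 \cdot 5 + 2 = 5 + 2 = 7$)
$u + d{\left(-18 \right)} = 7 - 26 = -19$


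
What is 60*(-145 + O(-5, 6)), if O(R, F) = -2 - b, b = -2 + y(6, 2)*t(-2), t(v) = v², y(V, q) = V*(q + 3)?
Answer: -15900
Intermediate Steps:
y(V, q) = V*(3 + q)
b = 118 (b = -2 + (6*(3 + 2))*(-2)² = -2 + (6*5)*4 = -2 + 30*4 = -2 + 120 = 118)
O(R, F) = -120 (O(R, F) = -2 - 1*118 = -2 - 118 = -120)
60*(-145 + O(-5, 6)) = 60*(-145 - 120) = 60*(-265) = -15900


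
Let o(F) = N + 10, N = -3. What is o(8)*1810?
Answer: 12670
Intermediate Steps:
o(F) = 7 (o(F) = -3 + 10 = 7)
o(8)*1810 = 7*1810 = 12670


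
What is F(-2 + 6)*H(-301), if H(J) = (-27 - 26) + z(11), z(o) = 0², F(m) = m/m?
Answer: -53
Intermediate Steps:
F(m) = 1
z(o) = 0
H(J) = -53 (H(J) = (-27 - 26) + 0 = -53 + 0 = -53)
F(-2 + 6)*H(-301) = 1*(-53) = -53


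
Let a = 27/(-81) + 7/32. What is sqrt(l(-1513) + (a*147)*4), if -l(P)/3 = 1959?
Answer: I*sqrt(95110)/4 ≈ 77.1*I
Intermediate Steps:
l(P) = -5877 (l(P) = -3*1959 = -5877)
a = -11/96 (a = 27*(-1/81) + 7*(1/32) = -1/3 + 7/32 = -11/96 ≈ -0.11458)
sqrt(l(-1513) + (a*147)*4) = sqrt(-5877 - 11/96*147*4) = sqrt(-5877 - 539/32*4) = sqrt(-5877 - 539/8) = sqrt(-47555/8) = I*sqrt(95110)/4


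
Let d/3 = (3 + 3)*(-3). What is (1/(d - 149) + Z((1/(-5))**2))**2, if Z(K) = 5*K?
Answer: 39204/1030225 ≈ 0.038054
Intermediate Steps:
d = -54 (d = 3*((3 + 3)*(-3)) = 3*(6*(-3)) = 3*(-18) = -54)
(1/(d - 149) + Z((1/(-5))**2))**2 = (1/(-54 - 149) + 5*(1/(-5))**2)**2 = (1/(-203) + 5*(1*(-1/5))**2)**2 = (-1/203 + 5*(-1/5)**2)**2 = (-1/203 + 5*(1/25))**2 = (-1/203 + 1/5)**2 = (198/1015)**2 = 39204/1030225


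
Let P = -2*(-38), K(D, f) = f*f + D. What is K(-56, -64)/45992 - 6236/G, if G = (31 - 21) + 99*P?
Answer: -16023047/21656483 ≈ -0.73987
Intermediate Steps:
K(D, f) = D + f² (K(D, f) = f² + D = D + f²)
P = 76
G = 7534 (G = (31 - 21) + 99*76 = 10 + 7524 = 7534)
K(-56, -64)/45992 - 6236/G = (-56 + (-64)²)/45992 - 6236/7534 = (-56 + 4096)*(1/45992) - 6236*1/7534 = 4040*(1/45992) - 3118/3767 = 505/5749 - 3118/3767 = -16023047/21656483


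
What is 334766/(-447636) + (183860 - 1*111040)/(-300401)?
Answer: -66580447343/67235151018 ≈ -0.99026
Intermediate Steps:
334766/(-447636) + (183860 - 1*111040)/(-300401) = 334766*(-1/447636) + (183860 - 111040)*(-1/300401) = -167383/223818 + 72820*(-1/300401) = -167383/223818 - 72820/300401 = -66580447343/67235151018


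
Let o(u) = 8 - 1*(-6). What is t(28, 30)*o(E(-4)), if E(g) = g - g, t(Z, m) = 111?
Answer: 1554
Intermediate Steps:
E(g) = 0
o(u) = 14 (o(u) = 8 + 6 = 14)
t(28, 30)*o(E(-4)) = 111*14 = 1554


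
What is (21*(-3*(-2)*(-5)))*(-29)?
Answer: 18270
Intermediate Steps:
(21*(-3*(-2)*(-5)))*(-29) = (21*(6*(-5)))*(-29) = (21*(-30))*(-29) = -630*(-29) = 18270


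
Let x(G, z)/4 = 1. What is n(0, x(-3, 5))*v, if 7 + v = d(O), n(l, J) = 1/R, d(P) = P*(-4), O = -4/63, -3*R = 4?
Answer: 425/84 ≈ 5.0595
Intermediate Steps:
R = -4/3 (R = -⅓*4 = -4/3 ≈ -1.3333)
x(G, z) = 4 (x(G, z) = 4*1 = 4)
O = -4/63 (O = -4*1/63 = -4/63 ≈ -0.063492)
d(P) = -4*P
n(l, J) = -¾ (n(l, J) = 1/(-4/3) = -¾)
v = -425/63 (v = -7 - 4*(-4/63) = -7 + 16/63 = -425/63 ≈ -6.7460)
n(0, x(-3, 5))*v = -¾*(-425/63) = 425/84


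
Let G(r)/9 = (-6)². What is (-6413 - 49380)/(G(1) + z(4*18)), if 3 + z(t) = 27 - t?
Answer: -55793/276 ≈ -202.15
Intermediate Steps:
z(t) = 24 - t (z(t) = -3 + (27 - t) = 24 - t)
G(r) = 324 (G(r) = 9*(-6)² = 9*36 = 324)
(-6413 - 49380)/(G(1) + z(4*18)) = (-6413 - 49380)/(324 + (24 - 4*18)) = -55793/(324 + (24 - 1*72)) = -55793/(324 + (24 - 72)) = -55793/(324 - 48) = -55793/276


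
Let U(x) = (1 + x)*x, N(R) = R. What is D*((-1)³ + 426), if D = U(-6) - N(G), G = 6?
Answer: 10200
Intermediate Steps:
U(x) = x*(1 + x)
D = 24 (D = -6*(1 - 6) - 1*6 = -6*(-5) - 6 = 30 - 6 = 24)
D*((-1)³ + 426) = 24*((-1)³ + 426) = 24*(-1 + 426) = 24*425 = 10200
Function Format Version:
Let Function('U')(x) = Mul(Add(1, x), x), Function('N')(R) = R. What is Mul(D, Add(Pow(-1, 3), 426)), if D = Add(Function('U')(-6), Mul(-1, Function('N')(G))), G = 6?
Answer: 10200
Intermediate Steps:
Function('U')(x) = Mul(x, Add(1, x))
D = 24 (D = Add(Mul(-6, Add(1, -6)), Mul(-1, 6)) = Add(Mul(-6, -5), -6) = Add(30, -6) = 24)
Mul(D, Add(Pow(-1, 3), 426)) = Mul(24, Add(Pow(-1, 3), 426)) = Mul(24, Add(-1, 426)) = Mul(24, 425) = 10200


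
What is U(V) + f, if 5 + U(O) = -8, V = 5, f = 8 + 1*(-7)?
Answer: -12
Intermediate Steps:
f = 1 (f = 8 - 7 = 1)
U(O) = -13 (U(O) = -5 - 8 = -13)
U(V) + f = -13 + 1 = -12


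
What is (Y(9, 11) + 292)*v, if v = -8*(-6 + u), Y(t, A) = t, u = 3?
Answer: 7224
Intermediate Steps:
v = 24 (v = -8*(-6 + 3) = -8*(-3) = 24)
(Y(9, 11) + 292)*v = (9 + 292)*24 = 301*24 = 7224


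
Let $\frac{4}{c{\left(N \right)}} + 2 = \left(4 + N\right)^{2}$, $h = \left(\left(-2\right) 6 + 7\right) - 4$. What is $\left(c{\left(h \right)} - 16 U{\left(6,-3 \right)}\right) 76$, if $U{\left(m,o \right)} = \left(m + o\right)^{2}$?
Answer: $- \frac{251408}{23} \approx -10931.0$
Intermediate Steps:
$h = -9$ ($h = \left(-12 + 7\right) - 4 = -5 - 4 = -9$)
$c{\left(N \right)} = \frac{4}{-2 + \left(4 + N\right)^{2}}$
$\left(c{\left(h \right)} - 16 U{\left(6,-3 \right)}\right) 76 = \left(\frac{4}{-2 + \left(4 - 9\right)^{2}} - 16 \left(6 - 3\right)^{2}\right) 76 = \left(\frac{4}{-2 + \left(-5\right)^{2}} - 16 \cdot 3^{2}\right) 76 = \left(\frac{4}{-2 + 25} - 144\right) 76 = \left(\frac{4}{23} - 144\right) 76 = \left(- \frac{3308}{23}\right) 76 = - \frac{251408}{23}$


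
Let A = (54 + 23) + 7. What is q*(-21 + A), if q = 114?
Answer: 7182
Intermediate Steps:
A = 84 (A = 77 + 7 = 84)
q*(-21 + A) = 114*(-21 + 84) = 114*63 = 7182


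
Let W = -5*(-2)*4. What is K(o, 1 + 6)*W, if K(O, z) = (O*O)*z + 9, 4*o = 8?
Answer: 1480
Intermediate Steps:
o = 2 (o = (¼)*8 = 2)
W = 40 (W = 10*4 = 40)
K(O, z) = 9 + z*O² (K(O, z) = O²*z + 9 = z*O² + 9 = 9 + z*O²)
K(o, 1 + 6)*W = (9 + (1 + 6)*2²)*40 = (9 + 7*4)*40 = (9 + 28)*40 = 37*40 = 1480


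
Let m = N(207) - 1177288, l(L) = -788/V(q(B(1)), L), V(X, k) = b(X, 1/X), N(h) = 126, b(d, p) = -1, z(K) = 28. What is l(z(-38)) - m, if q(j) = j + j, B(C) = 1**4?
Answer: 1177950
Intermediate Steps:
B(C) = 1
q(j) = 2*j
V(X, k) = -1
l(L) = 788 (l(L) = -788/(-1) = -788*(-1) = 788)
m = -1177162 (m = 126 - 1177288 = -1177162)
l(z(-38)) - m = 788 - 1*(-1177162) = 788 + 1177162 = 1177950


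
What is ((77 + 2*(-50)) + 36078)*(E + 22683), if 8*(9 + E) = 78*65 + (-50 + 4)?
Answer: 840153610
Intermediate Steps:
E = 619 (E = -9 + (78*65 + (-50 + 4))/8 = -9 + (5070 - 46)/8 = -9 + (1/8)*5024 = -9 + 628 = 619)
((77 + 2*(-50)) + 36078)*(E + 22683) = ((77 + 2*(-50)) + 36078)*(619 + 22683) = ((77 - 100) + 36078)*23302 = (-23 + 36078)*23302 = 36055*23302 = 840153610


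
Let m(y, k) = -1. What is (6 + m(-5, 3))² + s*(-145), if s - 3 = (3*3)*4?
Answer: -5630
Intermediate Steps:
s = 39 (s = 3 + (3*3)*4 = 3 + 9*4 = 3 + 36 = 39)
(6 + m(-5, 3))² + s*(-145) = (6 - 1)² + 39*(-145) = 5² - 5655 = 25 - 5655 = -5630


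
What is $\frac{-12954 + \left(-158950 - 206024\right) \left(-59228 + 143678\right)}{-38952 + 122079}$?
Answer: $- \frac{934002038}{2519} \approx -3.7078 \cdot 10^{5}$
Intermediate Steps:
$\frac{-12954 + \left(-158950 - 206024\right) \left(-59228 + 143678\right)}{-38952 + 122079} = \frac{-12954 - 30822054300}{83127} = \left(-12954 - 30822054300\right) \frac{1}{83127} = \left(-30822067254\right) \frac{1}{83127} = - \frac{934002038}{2519}$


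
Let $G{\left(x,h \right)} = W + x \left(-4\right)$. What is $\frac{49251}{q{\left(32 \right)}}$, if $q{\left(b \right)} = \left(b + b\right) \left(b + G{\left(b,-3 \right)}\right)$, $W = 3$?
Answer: $- \frac{16417}{1984} \approx -8.2747$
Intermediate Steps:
$G{\left(x,h \right)} = 3 - 4 x$ ($G{\left(x,h \right)} = 3 + x \left(-4\right) = 3 - 4 x$)
$q{\left(b \right)} = 2 b \left(3 - 3 b\right)$ ($q{\left(b \right)} = \left(b + b\right) \left(b - \left(-3 + 4 b\right)\right) = 2 b \left(3 - 3 b\right)$)
$\frac{49251}{q{\left(32 \right)}} = \frac{49251}{6 \cdot 32 \left(1 - 32\right)} = \frac{49251}{6 \cdot 32 \left(-31\right)} = \frac{49251}{-5952} = 49251 \left(- \frac{1}{5952}\right) = - \frac{16417}{1984}$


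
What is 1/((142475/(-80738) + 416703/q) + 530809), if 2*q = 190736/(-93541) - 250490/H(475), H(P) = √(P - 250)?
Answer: 27028713466342/14345687924938083207 ≈ 1.8841e-6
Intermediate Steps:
H(P) = √(-250 + P)
q = -334770659/40089 (q = (190736/(-93541) - 250490/√(-250 + 475))/2 = (190736*(-1/93541) - 250490/(√225))/2 = (-27248/13363 - 250490/15)/2 = (-27248/13363 - 250490*1/15)/2 = (-27248/13363 - 50098/3)/2 = (½)*(-669541318/40089) = -334770659/40089 ≈ -8350.7)
1/((142475/(-80738) + 416703/q) + 530809) = 1/((142475/(-80738) + 416703/(-334770659/40089)) + 530809) = 1/((142475*(-1/80738) + 416703*(-40089/334770659)) + 530809) = 1/((-142475/80738 - 16705206567/334770659) + 530809) = 1/(-1396441417447471/27028713466342 + 530809) = 1/(14345687924938083207/27028713466342) = 27028713466342/14345687924938083207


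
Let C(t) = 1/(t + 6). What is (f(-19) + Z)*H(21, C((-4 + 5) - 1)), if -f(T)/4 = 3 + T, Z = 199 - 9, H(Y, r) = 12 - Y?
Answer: -2286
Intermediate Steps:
C(t) = 1/(6 + t)
Z = 190
f(T) = -12 - 4*T (f(T) = -4*(3 + T) = -12 - 4*T)
(f(-19) + Z)*H(21, C((-4 + 5) - 1)) = ((-12 - 4*(-19)) + 190)*(12 - 1*21) = ((-12 + 76) + 190)*(12 - 21) = (64 + 190)*(-9) = 254*(-9) = -2286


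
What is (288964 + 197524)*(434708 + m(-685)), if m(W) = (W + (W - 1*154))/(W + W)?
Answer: 144864325174096/685 ≈ 2.1148e+11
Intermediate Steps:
m(W) = (-154 + 2*W)/(2*W) (m(W) = (W + (W - 154))/((2*W)) = (W + (-154 + W))*(1/(2*W)) = (-154 + 2*W)*(1/(2*W)) = (-154 + 2*W)/(2*W))
(288964 + 197524)*(434708 + m(-685)) = (288964 + 197524)*(434708 + (-77 - 685)/(-685)) = 486488*(434708 - 1/685*(-762)) = 486488*(434708 + 762/685) = 486488*(297775742/685) = 144864325174096/685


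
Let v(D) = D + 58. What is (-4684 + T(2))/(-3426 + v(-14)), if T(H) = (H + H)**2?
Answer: 2334/1691 ≈ 1.3802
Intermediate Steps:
v(D) = 58 + D
T(H) = 4*H**2 (T(H) = (2*H)**2 = 4*H**2)
(-4684 + T(2))/(-3426 + v(-14)) = (-4684 + 4*2**2)/(-3426 + (58 - 14)) = (-4684 + 4*4)/(-3426 + 44) = (-4684 + 16)/(-3382) = -4668*(-1/3382) = 2334/1691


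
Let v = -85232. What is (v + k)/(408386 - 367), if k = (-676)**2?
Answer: 371744/408019 ≈ 0.91109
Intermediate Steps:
k = 456976
(v + k)/(408386 - 367) = (-85232 + 456976)/(408386 - 367) = 371744/408019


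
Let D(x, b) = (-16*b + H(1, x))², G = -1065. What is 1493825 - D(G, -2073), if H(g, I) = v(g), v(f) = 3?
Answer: -1098821416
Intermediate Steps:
H(g, I) = 3
D(x, b) = (3 - 16*b)² (D(x, b) = (-16*b + 3)² = (3 - 16*b)²)
1493825 - D(G, -2073) = 1493825 - (-3 + 16*(-2073))² = 1493825 - (-3 - 33168)² = 1493825 - 1*(-33171)² = 1493825 - 1*1100315241 = 1493825 - 1100315241 = -1098821416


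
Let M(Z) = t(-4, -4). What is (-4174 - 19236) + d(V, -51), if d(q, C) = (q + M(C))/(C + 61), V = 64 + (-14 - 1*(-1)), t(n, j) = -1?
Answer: -23405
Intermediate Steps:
M(Z) = -1
V = 51 (V = 64 + (-14 + 1) = 64 - 13 = 51)
d(q, C) = (-1 + q)/(61 + C) (d(q, C) = (q - 1)/(C + 61) = (-1 + q)/(61 + C))
(-4174 - 19236) + d(V, -51) = (-4174 - 19236) + (-1 + 51)/(61 - 51) = -23410 + 50/10 = -23410 + (⅒)*50 = -23410 + 5 = -23405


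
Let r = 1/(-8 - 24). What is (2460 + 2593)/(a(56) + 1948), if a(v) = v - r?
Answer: 161696/64129 ≈ 2.5214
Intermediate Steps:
r = -1/32 (r = 1/(-32) = -1/32 ≈ -0.031250)
a(v) = 1/32 + v (a(v) = v - 1*(-1/32) = v + 1/32 = 1/32 + v)
(2460 + 2593)/(a(56) + 1948) = (2460 + 2593)/((1/32 + 56) + 1948) = 5053/(1793/32 + 1948) = 5053/(64129/32) = 5053*(32/64129) = 161696/64129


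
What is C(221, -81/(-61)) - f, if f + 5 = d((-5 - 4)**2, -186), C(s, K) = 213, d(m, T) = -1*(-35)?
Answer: 183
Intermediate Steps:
d(m, T) = 35
f = 30 (f = -5 + 35 = 30)
C(221, -81/(-61)) - f = 213 - 1*30 = 213 - 30 = 183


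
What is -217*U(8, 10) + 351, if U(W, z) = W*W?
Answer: -13537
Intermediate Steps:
U(W, z) = W²
-217*U(8, 10) + 351 = -217*8² + 351 = -217*64 + 351 = -13888 + 351 = -13537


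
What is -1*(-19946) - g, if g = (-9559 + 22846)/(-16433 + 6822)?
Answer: 191714293/9611 ≈ 19947.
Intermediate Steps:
g = -13287/9611 (g = 13287/(-9611) = 13287*(-1/9611) = -13287/9611 ≈ -1.3825)
-1*(-19946) - g = -1*(-19946) - 1*(-13287/9611) = 19946 + 13287/9611 = 191714293/9611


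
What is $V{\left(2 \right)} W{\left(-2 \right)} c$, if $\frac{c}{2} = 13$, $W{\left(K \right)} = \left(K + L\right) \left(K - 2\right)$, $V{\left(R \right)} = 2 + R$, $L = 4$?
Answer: $-832$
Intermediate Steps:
$W{\left(K \right)} = \left(-2 + K\right) \left(4 + K\right)$ ($W{\left(K \right)} = \left(K + 4\right) \left(K - 2\right) = \left(4 + K\right) \left(-2 + K\right) = \left(-2 + K\right) \left(4 + K\right)$)
$c = 26$ ($c = 2 \cdot 13 = 26$)
$V{\left(2 \right)} W{\left(-2 \right)} c = \left(2 + 2\right) \left(-8 + \left(-2\right)^{2} + 2 \left(-2\right)\right) 26 = 4 \left(-8 + 4 - 4\right) 26 = 4 \left(-8\right) 26 = \left(-32\right) 26 = -832$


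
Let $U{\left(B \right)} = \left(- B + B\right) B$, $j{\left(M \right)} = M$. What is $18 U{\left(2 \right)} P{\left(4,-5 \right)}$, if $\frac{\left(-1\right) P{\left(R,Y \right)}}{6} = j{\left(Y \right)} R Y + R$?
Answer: $0$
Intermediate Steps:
$P{\left(R,Y \right)} = - 6 R - 6 R Y^{2}$ ($P{\left(R,Y \right)} = - 6 \left(Y R Y + R\right) = - 6 \left(R Y Y + R\right) = - 6 \left(R Y^{2} + R\right) = - 6 \left(R + R Y^{2}\right) = - 6 R - 6 R Y^{2}$)
$U{\left(B \right)} = 0$ ($U{\left(B \right)} = 0 B = 0$)
$18 U{\left(2 \right)} P{\left(4,-5 \right)} = 18 \cdot 0 \left(\left(-6\right) 4 \left(1 + \left(-5\right)^{2}\right)\right) = 0 \left(\left(-6\right) 4 \left(1 + 25\right)\right) = 0 \left(\left(-6\right) 4 \cdot 26\right) = 0 \left(-624\right) = 0$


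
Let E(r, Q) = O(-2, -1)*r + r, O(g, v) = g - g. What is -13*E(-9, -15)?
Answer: 117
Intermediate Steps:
O(g, v) = 0
E(r, Q) = r (E(r, Q) = 0*r + r = 0 + r = r)
-13*E(-9, -15) = -13*(-9) = 117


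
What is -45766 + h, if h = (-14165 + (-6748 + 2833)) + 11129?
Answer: -52717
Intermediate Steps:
h = -6951 (h = (-14165 - 3915) + 11129 = -18080 + 11129 = -6951)
-45766 + h = -45766 - 6951 = -52717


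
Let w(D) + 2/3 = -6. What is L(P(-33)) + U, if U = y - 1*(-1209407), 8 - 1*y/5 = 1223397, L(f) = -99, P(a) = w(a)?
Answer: -4907637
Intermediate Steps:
w(D) = -20/3 (w(D) = -2/3 - 6 = -20/3)
P(a) = -20/3
y = -6116945 (y = 40 - 5*1223397 = 40 - 6116985 = -6116945)
U = -4907538 (U = -6116945 - 1*(-1209407) = -6116945 + 1209407 = -4907538)
L(P(-33)) + U = -99 - 4907538 = -4907637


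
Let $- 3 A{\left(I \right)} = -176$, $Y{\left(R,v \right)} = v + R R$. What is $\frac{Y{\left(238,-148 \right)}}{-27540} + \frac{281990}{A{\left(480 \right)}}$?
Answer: $\frac{970336271}{201960} \approx 4804.6$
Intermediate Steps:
$Y{\left(R,v \right)} = v + R^{2}$
$A{\left(I \right)} = \frac{176}{3}$ ($A{\left(I \right)} = \left(- \frac{1}{3}\right) \left(-176\right) = \frac{176}{3}$)
$\frac{Y{\left(238,-148 \right)}}{-27540} + \frac{281990}{A{\left(480 \right)}} = \frac{-148 + 238^{2}}{-27540} + \frac{281990}{\frac{176}{3}} = \left(-148 + 56644\right) \left(- \frac{1}{27540}\right) + 281990 \cdot \frac{3}{176} = 56496 \left(- \frac{1}{27540}\right) + \frac{422985}{88} = - \frac{4708}{2295} + \frac{422985}{88} = \frac{970336271}{201960}$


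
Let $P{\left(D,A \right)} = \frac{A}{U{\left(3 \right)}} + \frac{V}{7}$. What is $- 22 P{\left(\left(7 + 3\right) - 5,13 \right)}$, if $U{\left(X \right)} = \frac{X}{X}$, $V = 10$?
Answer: $- \frac{2222}{7} \approx -317.43$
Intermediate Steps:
$U{\left(X \right)} = 1$
$P{\left(D,A \right)} = \frac{10}{7} + A$ ($P{\left(D,A \right)} = \frac{A}{1} + \frac{10}{7} = A 1 + 10 \cdot \frac{1}{7} = A + \frac{10}{7} = \frac{10}{7} + A$)
$- 22 P{\left(\left(7 + 3\right) - 5,13 \right)} = - 22 \left(\frac{10}{7} + 13\right) = \left(-22\right) \frac{101}{7} = - \frac{2222}{7}$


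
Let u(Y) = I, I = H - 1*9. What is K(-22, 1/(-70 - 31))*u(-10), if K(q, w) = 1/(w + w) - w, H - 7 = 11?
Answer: -91791/202 ≈ -454.41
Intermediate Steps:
H = 18 (H = 7 + 11 = 18)
I = 9 (I = 18 - 1*9 = 18 - 9 = 9)
u(Y) = 9
K(q, w) = 1/(2*w) - w
K(-22, 1/(-70 - 31))*u(-10) = (1/(2*(1/(-70 - 31))) - 1/(-70 - 31))*9 = (1/(2*(1/(-101))) - 1/(-101))*9 = (1/(2*(-1/101)) - 1*(-1/101))*9 = ((½)*(-101) + 1/101)*9 = (-101/2 + 1/101)*9 = -10199/202*9 = -91791/202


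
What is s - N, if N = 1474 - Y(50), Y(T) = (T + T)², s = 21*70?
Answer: 9996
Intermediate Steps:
s = 1470
Y(T) = 4*T² (Y(T) = (2*T)² = 4*T²)
N = -8526 (N = 1474 - 4*50² = 1474 - 4*2500 = 1474 - 1*10000 = 1474 - 10000 = -8526)
s - N = 1470 - 1*(-8526) = 1470 + 8526 = 9996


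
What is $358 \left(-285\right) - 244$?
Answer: $-102274$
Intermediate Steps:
$358 \left(-285\right) - 244 = -102030 - 244 = -102274$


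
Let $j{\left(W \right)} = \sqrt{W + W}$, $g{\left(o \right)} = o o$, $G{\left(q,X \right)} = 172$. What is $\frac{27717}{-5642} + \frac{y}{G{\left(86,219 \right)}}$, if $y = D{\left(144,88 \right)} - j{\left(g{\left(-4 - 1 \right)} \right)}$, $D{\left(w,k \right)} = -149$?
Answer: $- \frac{2803991}{485212} - \frac{5 \sqrt{2}}{172} \approx -5.82$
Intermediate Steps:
$g{\left(o \right)} = o^{2}$
$j{\left(W \right)} = \sqrt{2} \sqrt{W}$ ($j{\left(W \right)} = \sqrt{2 W} = \sqrt{2} \sqrt{W}$)
$y = -149 - 5 \sqrt{2}$ ($y = -149 - \sqrt{2} \sqrt{\left(-4 - 1\right)^{2}} = -149 - \sqrt{2} \sqrt{\left(-5\right)^{2}} = -149 - \sqrt{2} \sqrt{25} = -149 - \sqrt{2} \cdot 5 = -149 - 5 \sqrt{2} \approx -156.07$)
$\frac{27717}{-5642} + \frac{y}{G{\left(86,219 \right)}} = \frac{27717}{-5642} + \frac{-149 - 5 \sqrt{2}}{172} = 27717 \left(- \frac{1}{5642}\right) + \left(-149 - 5 \sqrt{2}\right) \frac{1}{172} = - \frac{27717}{5642} - \left(\frac{149}{172} + \frac{5 \sqrt{2}}{172}\right) = - \frac{2803991}{485212} - \frac{5 \sqrt{2}}{172}$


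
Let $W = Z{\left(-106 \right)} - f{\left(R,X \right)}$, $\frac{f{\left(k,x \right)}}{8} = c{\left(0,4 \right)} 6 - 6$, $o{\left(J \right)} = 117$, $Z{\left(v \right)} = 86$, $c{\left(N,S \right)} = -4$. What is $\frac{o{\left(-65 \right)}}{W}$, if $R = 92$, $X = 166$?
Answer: $\frac{117}{326} \approx 0.3589$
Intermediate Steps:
$f{\left(k,x \right)} = -240$ ($f{\left(k,x \right)} = 8 \left(\left(-4\right) 6 - 6\right) = 8 \left(-24 - 6\right) = 8 \left(-30\right) = -240$)
$W = 326$ ($W = 86 - -240 = 86 + 240 = 326$)
$\frac{o{\left(-65 \right)}}{W} = \frac{117}{326}$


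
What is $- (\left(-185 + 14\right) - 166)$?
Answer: $337$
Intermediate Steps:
$- (\left(-185 + 14\right) - 166) = - (-171 - 166) = \left(-1\right) \left(-337\right) = 337$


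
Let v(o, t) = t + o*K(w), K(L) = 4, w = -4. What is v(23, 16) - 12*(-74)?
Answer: 996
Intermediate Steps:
v(o, t) = t + 4*o (v(o, t) = t + o*4 = t + 4*o)
v(23, 16) - 12*(-74) = (16 + 4*23) - 12*(-74) = (16 + 92) + 888 = 108 + 888 = 996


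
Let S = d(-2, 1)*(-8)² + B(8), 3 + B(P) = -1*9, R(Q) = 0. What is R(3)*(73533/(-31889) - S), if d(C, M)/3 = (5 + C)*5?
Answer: 0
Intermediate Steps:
B(P) = -12 (B(P) = -3 - 1*9 = -3 - 9 = -12)
d(C, M) = 75 + 15*C (d(C, M) = 3*((5 + C)*5) = 3*(25 + 5*C) = 75 + 15*C)
S = 2868 (S = (75 + 15*(-2))*(-8)² - 12 = (75 - 30)*64 - 12 = 45*64 - 12 = 2880 - 12 = 2868)
R(3)*(73533/(-31889) - S) = 0*(73533/(-31889) - 1*2868) = 0*(73533*(-1/31889) - 2868) = 0*(-73533/31889 - 2868) = 0*(-91531185/31889) = 0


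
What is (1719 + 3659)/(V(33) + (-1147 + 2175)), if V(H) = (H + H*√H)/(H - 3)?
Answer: 138362495/26475172 - 147895*√33/26475172 ≈ 5.1940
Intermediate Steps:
V(H) = (H + H^(3/2))/(-3 + H)
(1719 + 3659)/(V(33) + (-1147 + 2175)) = (1719 + 3659)/((33 + 33^(3/2))/(-3 + 33) + (-1147 + 2175)) = 5378/((33 + 33*√33)/30 + 1028) = 5378/((11/10 + 11*√33/10) + 1028) = 5378/(10291/10 + 11*√33/10)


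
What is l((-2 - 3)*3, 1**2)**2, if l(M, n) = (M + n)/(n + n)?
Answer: 49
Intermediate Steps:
l(M, n) = (M + n)/(2*n) (l(M, n) = (M + n)/((2*n)) = (M + n)*(1/(2*n)) = (M + n)/(2*n))
l((-2 - 3)*3, 1**2)**2 = (((-2 - 3)*3 + 1**2)/(2*(1**2)))**2 = ((1/2)*(-5*3 + 1)/1)**2 = ((1/2)*1*(-15 + 1))**2 = ((1/2)*1*(-14))**2 = (-7)**2 = 49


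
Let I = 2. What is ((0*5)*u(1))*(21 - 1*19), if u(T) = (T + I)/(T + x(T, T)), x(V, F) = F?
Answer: 0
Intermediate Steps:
u(T) = (2 + T)/(2*T) (u(T) = (T + 2)/(T + T) = (2 + T)/((2*T)) = (2 + T)*(1/(2*T)) = (2 + T)/(2*T))
((0*5)*u(1))*(21 - 1*19) = ((0*5)*((½)*(2 + 1)/1))*(21 - 1*19) = (0*((½)*1*3))*(21 - 19) = (0*(3/2))*2 = 0*2 = 0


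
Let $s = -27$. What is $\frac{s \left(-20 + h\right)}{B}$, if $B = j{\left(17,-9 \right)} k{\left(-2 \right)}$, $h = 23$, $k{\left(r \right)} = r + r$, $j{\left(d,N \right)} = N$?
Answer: $- \frac{9}{4} \approx -2.25$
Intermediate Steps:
$k{\left(r \right)} = 2 r$
$B = 36$ ($B = - 9 \cdot 2 \left(-2\right) = \left(-9\right) \left(-4\right) = 36$)
$\frac{s \left(-20 + h\right)}{B} = \frac{\left(-27\right) \left(-20 + 23\right)}{36} = \left(-27\right) 3 \cdot \frac{1}{36} = \left(-81\right) \frac{1}{36} = - \frac{9}{4}$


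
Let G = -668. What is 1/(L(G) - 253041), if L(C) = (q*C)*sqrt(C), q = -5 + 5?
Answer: -1/253041 ≈ -3.9519e-6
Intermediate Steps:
q = 0
L(C) = 0 (L(C) = (0*C)*sqrt(C) = 0*sqrt(C) = 0)
1/(L(G) - 253041) = 1/(0 - 253041) = 1/(-253041) = -1/253041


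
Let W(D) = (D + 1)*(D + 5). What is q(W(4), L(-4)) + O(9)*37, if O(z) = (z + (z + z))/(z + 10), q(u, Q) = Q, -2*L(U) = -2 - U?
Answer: 980/19 ≈ 51.579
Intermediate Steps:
L(U) = 1 + U/2 (L(U) = -(-2 - U)/2 = 1 + U/2)
W(D) = (1 + D)*(5 + D)
O(z) = 3*z/(10 + z) (O(z) = (z + 2*z)/(10 + z) = (3*z)/(10 + z) = 3*z/(10 + z))
q(W(4), L(-4)) + O(9)*37 = (1 + (½)*(-4)) + (3*9/(10 + 9))*37 = (1 - 2) + (3*9/19)*37 = -1 + (3*9*(1/19))*37 = -1 + (27/19)*37 = -1 + 999/19 = 980/19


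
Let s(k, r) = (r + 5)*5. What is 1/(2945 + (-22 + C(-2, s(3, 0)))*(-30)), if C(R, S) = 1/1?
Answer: 1/3575 ≈ 0.00027972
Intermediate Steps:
s(k, r) = 25 + 5*r (s(k, r) = (5 + r)*5 = 25 + 5*r)
C(R, S) = 1
1/(2945 + (-22 + C(-2, s(3, 0)))*(-30)) = 1/(2945 + (-22 + 1)*(-30)) = 1/(2945 - 21*(-30)) = 1/(2945 + 630) = 1/3575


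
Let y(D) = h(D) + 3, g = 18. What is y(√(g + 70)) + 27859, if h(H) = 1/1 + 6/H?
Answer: 27863 + 3*√22/22 ≈ 27864.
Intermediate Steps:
h(H) = 1 + 6/H (h(H) = 1*1 + 6/H = 1 + 6/H)
y(D) = 3 + (6 + D)/D (y(D) = (6 + D)/D + 3 = 3 + (6 + D)/D)
y(√(g + 70)) + 27859 = (4 + 6/(√(18 + 70))) + 27859 = (4 + 6/(√88)) + 27859 = (4 + 6/((2*√22))) + 27859 = (4 + 6*(√22/44)) + 27859 = (4 + 3*√22/22) + 27859 = 27863 + 3*√22/22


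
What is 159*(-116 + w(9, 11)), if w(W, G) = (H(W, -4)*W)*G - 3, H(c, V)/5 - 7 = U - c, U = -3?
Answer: -412446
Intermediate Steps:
H(c, V) = 20 - 5*c (H(c, V) = 35 + 5*(-3 - c) = 35 + (-15 - 5*c) = 20 - 5*c)
w(W, G) = -3 + G*W*(20 - 5*W) (w(W, G) = ((20 - 5*W)*W)*G - 3 = (W*(20 - 5*W))*G - 3 = G*W*(20 - 5*W) - 3 = -3 + G*W*(20 - 5*W))
159*(-116 + w(9, 11)) = 159*(-116 + (-3 - 5*11*9*(-4 + 9))) = 159*(-116 + (-3 - 5*11*9*5)) = 159*(-116 + (-3 - 2475)) = 159*(-116 - 2478) = 159*(-2594) = -412446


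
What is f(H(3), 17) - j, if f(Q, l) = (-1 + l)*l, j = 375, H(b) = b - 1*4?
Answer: -103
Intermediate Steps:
H(b) = -4 + b (H(b) = b - 4 = -4 + b)
f(Q, l) = l*(-1 + l)
f(H(3), 17) - j = 17*(-1 + 17) - 1*375 = 17*16 - 375 = 272 - 375 = -103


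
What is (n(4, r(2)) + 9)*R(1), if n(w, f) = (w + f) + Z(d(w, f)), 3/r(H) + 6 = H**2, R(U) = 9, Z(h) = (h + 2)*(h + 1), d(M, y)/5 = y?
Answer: 1701/4 ≈ 425.25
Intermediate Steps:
d(M, y) = 5*y
Z(h) = (1 + h)*(2 + h) (Z(h) = (2 + h)*(1 + h) = (1 + h)*(2 + h))
r(H) = 3/(-6 + H**2)
n(w, f) = 2 + w + 16*f + 25*f**2 (n(w, f) = (w + f) + (2 + (5*f)**2 + 3*(5*f)) = (f + w) + (2 + 25*f**2 + 15*f) = (f + w) + (2 + 15*f + 25*f**2) = 2 + w + 16*f + 25*f**2)
(n(4, r(2)) + 9)*R(1) = ((2 + 4 + 16*(3/(-6 + 2**2)) + 25*(3/(-6 + 2**2))**2) + 9)*9 = ((2 + 4 + 16*(3/(-6 + 4)) + 25*(3/(-6 + 4))**2) + 9)*9 = ((2 + 4 + 16*(3/(-2)) + 25*(3/(-2))**2) + 9)*9 = ((2 + 4 + 16*(3*(-1/2)) + 25*(3*(-1/2))**2) + 9)*9 = ((2 + 4 + 16*(-3/2) + 25*(-3/2)**2) + 9)*9 = ((2 + 4 - 24 + 25*(9/4)) + 9)*9 = ((2 + 4 - 24 + 225/4) + 9)*9 = (153/4 + 9)*9 = (189/4)*9 = 1701/4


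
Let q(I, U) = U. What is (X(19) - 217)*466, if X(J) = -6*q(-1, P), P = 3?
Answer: -109510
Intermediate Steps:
X(J) = -18 (X(J) = -6*3 = -18)
(X(19) - 217)*466 = (-18 - 217)*466 = -235*466 = -109510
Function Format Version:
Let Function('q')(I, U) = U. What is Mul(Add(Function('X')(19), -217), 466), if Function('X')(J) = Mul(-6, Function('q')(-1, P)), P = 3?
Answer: -109510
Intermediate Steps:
Function('X')(J) = -18 (Function('X')(J) = Mul(-6, 3) = -18)
Mul(Add(Function('X')(19), -217), 466) = Mul(Add(-18, -217), 466) = Mul(-235, 466) = -109510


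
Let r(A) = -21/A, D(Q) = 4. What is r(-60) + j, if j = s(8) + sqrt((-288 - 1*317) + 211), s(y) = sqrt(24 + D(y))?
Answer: 7/20 + 2*sqrt(7) + I*sqrt(394) ≈ 5.6415 + 19.849*I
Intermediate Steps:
s(y) = 2*sqrt(7) (s(y) = sqrt(24 + 4) = sqrt(28) = 2*sqrt(7))
j = 2*sqrt(7) + I*sqrt(394) (j = 2*sqrt(7) + sqrt((-288 - 1*317) + 211) = 2*sqrt(7) + sqrt((-288 - 317) + 211) = 2*sqrt(7) + sqrt(-605 + 211) = 2*sqrt(7) + sqrt(-394) = 2*sqrt(7) + I*sqrt(394) ≈ 5.2915 + 19.849*I)
r(-60) + j = -21/(-60) + (2*sqrt(7) + I*sqrt(394)) = -21*(-1/60) + (2*sqrt(7) + I*sqrt(394)) = 7/20 + (2*sqrt(7) + I*sqrt(394)) = 7/20 + 2*sqrt(7) + I*sqrt(394)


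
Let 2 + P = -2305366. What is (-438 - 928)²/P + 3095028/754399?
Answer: 1431875792465/434791828458 ≈ 3.2932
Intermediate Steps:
P = -2305368 (P = -2 - 2305366 = -2305368)
(-438 - 928)²/P + 3095028/754399 = (-438 - 928)²/(-2305368) + 3095028/754399 = (-1366)²*(-1/2305368) + 3095028*(1/754399) = 1865956*(-1/2305368) + 3095028/754399 = -466489/576342 + 3095028/754399 = 1431875792465/434791828458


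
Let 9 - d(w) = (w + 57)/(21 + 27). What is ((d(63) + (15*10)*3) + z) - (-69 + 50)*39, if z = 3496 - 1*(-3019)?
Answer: 15425/2 ≈ 7712.5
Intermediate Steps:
z = 6515 (z = 3496 + 3019 = 6515)
d(w) = 125/16 - w/48 (d(w) = 9 - (w + 57)/(21 + 27) = 9 - (57 + w)/48 = 9 - (19/16 + w/48) = 9 + (-19/16 - w/48) = 125/16 - w/48)
((d(63) + (15*10)*3) + z) - (-69 + 50)*39 = (((125/16 - 1/48*63) + (15*10)*3) + 6515) - (-69 + 50)*39 = (((125/16 - 21/16) + 150*3) + 6515) - (-19)*39 = ((13/2 + 450) + 6515) - 1*(-741) = (913/2 + 6515) + 741 = 13943/2 + 741 = 15425/2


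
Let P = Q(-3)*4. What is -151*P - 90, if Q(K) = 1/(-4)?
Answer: 61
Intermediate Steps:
Q(K) = -¼
P = -1 (P = -¼*4 = -1)
-151*P - 90 = -151*(-1) - 90 = 151 - 90 = 61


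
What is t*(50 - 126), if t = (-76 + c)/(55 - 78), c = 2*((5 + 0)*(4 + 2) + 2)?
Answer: -912/23 ≈ -39.652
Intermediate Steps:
c = 64 (c = 2*(5*6 + 2) = 2*(30 + 2) = 2*32 = 64)
t = 12/23 (t = (-76 + 64)/(55 - 78) = -12/(-23) = -12*(-1/23) = 12/23 ≈ 0.52174)
t*(50 - 126) = 12*(50 - 126)/23 = (12/23)*(-76) = -912/23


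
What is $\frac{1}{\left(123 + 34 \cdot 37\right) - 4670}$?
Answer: $- \frac{1}{3289} \approx -0.00030404$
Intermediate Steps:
$\frac{1}{\left(123 + 34 \cdot 37\right) - 4670} = \frac{1}{\left(123 + 1258\right) - 4670} = \frac{1}{1381 - 4670} = \frac{1}{-3289} = - \frac{1}{3289}$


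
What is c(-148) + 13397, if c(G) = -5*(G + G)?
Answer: 14877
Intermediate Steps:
c(G) = -10*G
c(-148) + 13397 = -10*(-148) + 13397 = 1480 + 13397 = 14877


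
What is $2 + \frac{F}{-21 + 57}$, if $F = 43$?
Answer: $\frac{115}{36} \approx 3.1944$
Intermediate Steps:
$2 + \frac{F}{-21 + 57} = 2 + \frac{43}{-21 + 57} = 2 + \frac{43}{36} = \frac{115}{36}$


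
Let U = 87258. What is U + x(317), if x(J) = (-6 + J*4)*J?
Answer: 487312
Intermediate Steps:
x(J) = J*(-6 + 4*J) (x(J) = (-6 + 4*J)*J = J*(-6 + 4*J))
U + x(317) = 87258 + 2*317*(-3 + 2*317) = 87258 + 2*317*(-3 + 634) = 87258 + 2*317*631 = 87258 + 400054 = 487312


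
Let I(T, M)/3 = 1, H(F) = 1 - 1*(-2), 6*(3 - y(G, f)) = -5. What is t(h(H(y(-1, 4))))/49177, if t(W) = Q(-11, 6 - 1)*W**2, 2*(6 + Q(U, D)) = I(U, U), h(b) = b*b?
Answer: -729/98354 ≈ -0.0074120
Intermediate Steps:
y(G, f) = 23/6 (y(G, f) = 3 - 1/6*(-5) = 3 + 5/6 = 23/6)
H(F) = 3 (H(F) = 1 + 2 = 3)
I(T, M) = 3 (I(T, M) = 3*1 = 3)
h(b) = b**2
Q(U, D) = -9/2 (Q(U, D) = -6 + (1/2)*3 = -6 + 3/2 = -9/2)
t(W) = -9*W**2/2
t(h(H(y(-1, 4))))/49177 = -9*(3**2)**2/2/49177 = -9/2*9**2*(1/49177) = -9/2*81*(1/49177) = -729/2*1/49177 = -729/98354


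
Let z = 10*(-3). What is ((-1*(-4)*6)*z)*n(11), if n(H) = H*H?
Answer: -87120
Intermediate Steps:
n(H) = H²
z = -30
((-1*(-4)*6)*z)*n(11) = ((-1*(-4)*6)*(-30))*11² = ((4*6)*(-30))*121 = (24*(-30))*121 = -720*121 = -87120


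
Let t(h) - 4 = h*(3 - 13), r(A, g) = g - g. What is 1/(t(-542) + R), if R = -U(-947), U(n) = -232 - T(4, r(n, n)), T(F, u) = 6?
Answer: 1/5662 ≈ 0.00017662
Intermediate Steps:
r(A, g) = 0
U(n) = -238 (U(n) = -232 - 1*6 = -232 - 6 = -238)
R = 238 (R = -1*(-238) = 238)
t(h) = 4 - 10*h (t(h) = 4 + h*(3 - 13) = 4 + h*(-10) = 4 - 10*h)
1/(t(-542) + R) = 1/((4 - 10*(-542)) + 238) = 1/((4 + 5420) + 238) = 1/(5424 + 238) = 1/5662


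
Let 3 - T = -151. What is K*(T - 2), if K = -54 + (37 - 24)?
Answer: -6232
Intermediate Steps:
T = 154 (T = 3 - 1*(-151) = 3 + 151 = 154)
K = -41 (K = -54 + 13 = -41)
K*(T - 2) = -41*(154 - 2) = -41*152 = -6232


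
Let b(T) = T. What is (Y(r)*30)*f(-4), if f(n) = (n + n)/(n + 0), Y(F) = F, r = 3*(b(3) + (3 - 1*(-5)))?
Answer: 1980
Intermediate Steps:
r = 33 (r = 3*(3 + (3 - 1*(-5))) = 3*(3 + (3 + 5)) = 3*(3 + 8) = 3*11 = 33)
f(n) = 2 (f(n) = (2*n)/n = 2)
(Y(r)*30)*f(-4) = (33*30)*2 = 990*2 = 1980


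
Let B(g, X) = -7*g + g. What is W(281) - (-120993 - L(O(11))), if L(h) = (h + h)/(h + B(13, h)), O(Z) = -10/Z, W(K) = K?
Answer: 26316463/217 ≈ 1.2127e+5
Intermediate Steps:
B(g, X) = -6*g
L(h) = 2*h/(-78 + h) (L(h) = (h + h)/(h - 6*13) = (2*h)/(h - 78) = (2*h)/(-78 + h) = 2*h/(-78 + h))
W(281) - (-120993 - L(O(11))) = 281 - (-120993 - 2*(-10/11)/(-78 - 10/11)) = 281 - (-120993 - 2*(-10*1/11)/(-78 - 10*1/11)) = 281 - (-120993 - 2*(-10)/(11*(-78 - 10/11))) = 281 - (-120993 - 2*(-10)/(11*(-868/11))) = 281 - (-120993 - 2*(-10)*(-11)/(11*868)) = 281 - (-120993 - 1*5/217) = 281 - (-120993 - 5/217) = 281 - 1*(-26255486/217) = 281 + 26255486/217 = 26316463/217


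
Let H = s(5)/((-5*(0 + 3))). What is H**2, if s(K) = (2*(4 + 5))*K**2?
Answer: 900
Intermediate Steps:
s(K) = 18*K**2 (s(K) = (2*9)*K**2 = 18*K**2)
H = -30 (H = (18*5**2)/((-5*(0 + 3))) = (18*25)/((-5*3)) = 450/(-15) = 450*(-1/15) = -30)
H**2 = (-30)**2 = 900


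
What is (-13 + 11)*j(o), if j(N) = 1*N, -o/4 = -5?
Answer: -40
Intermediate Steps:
o = 20 (o = -4*(-5) = 20)
j(N) = N
(-13 + 11)*j(o) = (-13 + 11)*20 = -2*20 = -40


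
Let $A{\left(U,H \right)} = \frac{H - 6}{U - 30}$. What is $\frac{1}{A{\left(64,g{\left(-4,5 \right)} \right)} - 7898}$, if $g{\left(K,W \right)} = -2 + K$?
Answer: $- \frac{17}{134272} \approx -0.00012661$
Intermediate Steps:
$A{\left(U,H \right)} = \frac{-6 + H}{-30 + U}$
$\frac{1}{A{\left(64,g{\left(-4,5 \right)} \right)} - 7898} = \frac{1}{\frac{-6 - 6}{-30 + 64} - 7898} = \frac{1}{\frac{-6 - 6}{34} - 7898} = \frac{1}{\frac{1}{34} \left(-12\right) - 7898} = \frac{1}{- \frac{6}{17} - 7898} = \frac{1}{- \frac{134272}{17}} = - \frac{17}{134272}$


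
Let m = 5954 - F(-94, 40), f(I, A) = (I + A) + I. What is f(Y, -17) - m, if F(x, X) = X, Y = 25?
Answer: -5881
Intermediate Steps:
f(I, A) = A + 2*I (f(I, A) = (A + I) + I = A + 2*I)
m = 5914 (m = 5954 - 1*40 = 5954 - 40 = 5914)
f(Y, -17) - m = (-17 + 2*25) - 1*5914 = (-17 + 50) - 5914 = 33 - 5914 = -5881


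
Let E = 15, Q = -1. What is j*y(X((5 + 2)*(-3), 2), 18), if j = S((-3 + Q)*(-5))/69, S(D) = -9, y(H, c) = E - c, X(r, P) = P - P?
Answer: 9/23 ≈ 0.39130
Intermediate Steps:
X(r, P) = 0
y(H, c) = 15 - c
j = -3/23 (j = -9/69 = -9*1/69 = -3/23 ≈ -0.13043)
j*y(X((5 + 2)*(-3), 2), 18) = -3*(15 - 1*18)/23 = -3*(15 - 18)/23 = -3/23*(-3) = 9/23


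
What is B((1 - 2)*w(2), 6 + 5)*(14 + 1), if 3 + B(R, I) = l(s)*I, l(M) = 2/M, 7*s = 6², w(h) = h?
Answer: 115/6 ≈ 19.167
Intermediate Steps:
s = 36/7 (s = (⅐)*6² = (⅐)*36 = 36/7 ≈ 5.1429)
B(R, I) = -3 + 7*I/18 (B(R, I) = -3 + (2/(36/7))*I = -3 + (2*(7/36))*I = -3 + 7*I/18)
B((1 - 2)*w(2), 6 + 5)*(14 + 1) = (-3 + 7*(6 + 5)/18)*(14 + 1) = (-3 + (7/18)*11)*15 = (-3 + 77/18)*15 = (23/18)*15 = 115/6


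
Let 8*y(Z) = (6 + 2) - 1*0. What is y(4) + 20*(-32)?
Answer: -639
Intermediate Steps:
y(Z) = 1 (y(Z) = ((6 + 2) - 1*0)/8 = (8 + 0)/8 = (1/8)*8 = 1)
y(4) + 20*(-32) = 1 + 20*(-32) = 1 - 640 = -639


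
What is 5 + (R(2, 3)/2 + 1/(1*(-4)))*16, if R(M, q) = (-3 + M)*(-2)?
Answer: 17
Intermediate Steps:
R(M, q) = 6 - 2*M
5 + (R(2, 3)/2 + 1/(1*(-4)))*16 = 5 + ((6 - 2*2)/2 + 1/(1*(-4)))*16 = 5 + ((6 - 4)*(½) + 1*(-¼))*16 = 5 + (2*(½) - ¼)*16 = 5 + (1 - ¼)*16 = 5 + (¾)*16 = 5 + 12 = 17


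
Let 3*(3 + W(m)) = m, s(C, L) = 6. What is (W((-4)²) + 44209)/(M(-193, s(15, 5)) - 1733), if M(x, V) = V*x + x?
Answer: -66317/4626 ≈ -14.336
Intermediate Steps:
M(x, V) = x + V*x
W(m) = -3 + m/3
(W((-4)²) + 44209)/(M(-193, s(15, 5)) - 1733) = ((-3 + (⅓)*(-4)²) + 44209)/(-193*(1 + 6) - 1733) = ((-3 + (⅓)*16) + 44209)/(-193*7 - 1733) = ((-3 + 16/3) + 44209)/(-1351 - 1733) = (7/3 + 44209)/(-3084) = (132634/3)*(-1/3084) = -66317/4626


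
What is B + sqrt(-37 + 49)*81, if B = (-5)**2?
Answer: 25 + 162*sqrt(3) ≈ 305.59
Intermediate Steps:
B = 25
B + sqrt(-37 + 49)*81 = 25 + sqrt(-37 + 49)*81 = 25 + sqrt(12)*81 = 25 + (2*sqrt(3))*81 = 25 + 162*sqrt(3)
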